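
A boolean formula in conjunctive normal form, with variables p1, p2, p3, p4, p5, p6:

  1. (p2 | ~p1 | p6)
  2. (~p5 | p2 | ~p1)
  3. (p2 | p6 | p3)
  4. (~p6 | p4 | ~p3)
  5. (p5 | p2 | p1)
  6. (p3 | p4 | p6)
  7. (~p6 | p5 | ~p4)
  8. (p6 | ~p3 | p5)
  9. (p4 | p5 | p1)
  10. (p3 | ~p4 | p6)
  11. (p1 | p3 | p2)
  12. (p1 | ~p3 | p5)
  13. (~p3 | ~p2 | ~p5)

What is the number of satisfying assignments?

9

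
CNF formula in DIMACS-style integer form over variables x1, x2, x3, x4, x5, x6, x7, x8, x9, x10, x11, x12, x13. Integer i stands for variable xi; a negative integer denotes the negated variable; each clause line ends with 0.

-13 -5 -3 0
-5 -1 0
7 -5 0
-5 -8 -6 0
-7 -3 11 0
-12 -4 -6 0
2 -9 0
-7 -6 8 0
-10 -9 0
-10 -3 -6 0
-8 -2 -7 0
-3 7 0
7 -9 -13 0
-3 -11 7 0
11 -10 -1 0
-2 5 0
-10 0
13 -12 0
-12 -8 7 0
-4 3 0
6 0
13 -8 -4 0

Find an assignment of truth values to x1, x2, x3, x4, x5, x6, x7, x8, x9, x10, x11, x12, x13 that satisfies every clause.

Unit propagation: (!x10) forces x10 = False.
(x6) is a unit clause, so x6 = True.
Pure literal: x4 appears only negated; assign x4 = False.
Pure literal: x9 appears only negated; assign x9 = False.
Set x1 = True and propagate.
  then x5 is forced to False.
  then x2 is forced to False.
For the remaining variables, x3 = False, x7 = True, x8 = True, x11 = False, x12 = False, x13 = False works.

x1=T, x2=F, x3=F, x4=F, x5=F, x6=T, x7=T, x8=T, x9=F, x10=F, x11=F, x12=F, x13=F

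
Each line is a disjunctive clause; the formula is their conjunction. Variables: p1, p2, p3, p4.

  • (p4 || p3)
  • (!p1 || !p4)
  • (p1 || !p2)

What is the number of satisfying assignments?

5

Satisfying assignments:
  p1=F p2=F p3=F p4=T
  p1=F p2=F p3=T p4=F
  p1=F p2=F p3=T p4=T
  p1=T p2=F p3=T p4=F
  p1=T p2=T p3=T p4=F
Count: 5.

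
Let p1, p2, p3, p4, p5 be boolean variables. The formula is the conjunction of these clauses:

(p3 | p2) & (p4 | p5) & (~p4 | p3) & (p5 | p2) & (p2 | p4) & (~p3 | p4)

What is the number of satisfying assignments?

8

Split on p4, then p2.
  p4=T, p2=T: remaining (p1,p3,p5) ∈ {(F,T,F); (F,T,T); (T,T,F); (T,T,T)} — 4.
  p4=T, p2=F: remaining (p1,p3,p5) ∈ {(F,T,T); (T,T,T)} — 2.
  p4=F, p2=T: remaining (p1,p3,p5) ∈ {(F,F,T); (T,F,T)} — 2.
  p4=F, p2=F: a clause becomes empty — 0.
Total: 4 + 2 + 2 + 0 = 8.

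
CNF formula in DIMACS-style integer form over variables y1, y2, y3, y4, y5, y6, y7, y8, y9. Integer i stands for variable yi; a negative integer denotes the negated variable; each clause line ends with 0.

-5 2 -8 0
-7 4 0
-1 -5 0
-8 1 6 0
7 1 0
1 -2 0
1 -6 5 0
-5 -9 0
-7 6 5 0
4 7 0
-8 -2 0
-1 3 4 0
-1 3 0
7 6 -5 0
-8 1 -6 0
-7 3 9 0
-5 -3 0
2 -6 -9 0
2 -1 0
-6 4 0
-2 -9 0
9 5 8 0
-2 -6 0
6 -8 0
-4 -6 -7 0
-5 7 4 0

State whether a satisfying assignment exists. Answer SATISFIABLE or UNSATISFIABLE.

y6 = True:
  propagation gives y4=True, y2=False, y9=False, y1=False; an empty clause results — contradiction.
y6 = False:
  y5 = True:
    propagation gives y1=False, y7=True, y4=True, y2=False; an empty clause results — contradiction.
  y5 = False:
    propagation gives y7=False, y1=True, y4=True, y3=True; an empty clause results — contradiction.
Every branch closes, so no satisfying assignment exists.

UNSATISFIABLE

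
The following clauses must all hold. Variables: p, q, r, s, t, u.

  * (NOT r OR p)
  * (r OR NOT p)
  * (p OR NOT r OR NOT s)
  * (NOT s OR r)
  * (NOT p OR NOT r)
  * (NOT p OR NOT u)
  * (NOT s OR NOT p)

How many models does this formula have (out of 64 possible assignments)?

8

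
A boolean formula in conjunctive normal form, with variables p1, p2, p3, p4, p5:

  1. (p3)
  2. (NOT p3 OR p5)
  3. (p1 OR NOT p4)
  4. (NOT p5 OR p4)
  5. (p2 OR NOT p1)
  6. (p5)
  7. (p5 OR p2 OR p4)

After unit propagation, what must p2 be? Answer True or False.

(p3) stands alone — p3 = True.
In (p5 OR NOT p3), NOT p3 is now false; p5 must hold, so p5 = True.
(NOT p5 OR p4) with p5 = True leaves only p4, so p4 = True.
(p1 OR NOT p4) with p4 = True leaves only p1, so p1 = True.
(p2 OR NOT p1): since p1 = True, the clause reduces to (p2). p2 = True.

True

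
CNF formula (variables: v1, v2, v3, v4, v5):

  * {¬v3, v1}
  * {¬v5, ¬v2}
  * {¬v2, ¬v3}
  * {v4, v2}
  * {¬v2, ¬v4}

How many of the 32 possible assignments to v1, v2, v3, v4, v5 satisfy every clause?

8

Case analysis on v2 and v3:
  v2=T, v3=T: a clause becomes empty — 0.
  v2=T, v3=F: remaining (v1,v4,v5) ∈ {(F,F,F); (T,F,F)} — 2.
  v2=F, v3=T: remaining (v1,v4,v5) ∈ {(T,T,F); (T,T,T)} — 2.
  v2=F, v3=F: remaining (v1,v4,v5) ∈ {(F,T,F); (F,T,T); (T,T,F); (T,T,T)} — 4.
Total: 0 + 2 + 2 + 4 = 8.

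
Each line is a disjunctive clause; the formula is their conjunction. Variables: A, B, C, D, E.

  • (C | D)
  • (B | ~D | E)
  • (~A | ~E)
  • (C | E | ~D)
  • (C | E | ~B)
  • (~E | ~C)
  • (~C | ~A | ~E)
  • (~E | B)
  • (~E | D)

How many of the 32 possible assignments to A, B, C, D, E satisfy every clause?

7

Satisfying assignments:
  A=0 B=0 C=1 D=0 E=0
  A=0 B=1 C=0 D=1 E=1
  A=0 B=1 C=1 D=0 E=0
  A=0 B=1 C=1 D=1 E=0
  A=1 B=0 C=1 D=0 E=0
  A=1 B=1 C=1 D=0 E=0
  A=1 B=1 C=1 D=1 E=0
Count: 7.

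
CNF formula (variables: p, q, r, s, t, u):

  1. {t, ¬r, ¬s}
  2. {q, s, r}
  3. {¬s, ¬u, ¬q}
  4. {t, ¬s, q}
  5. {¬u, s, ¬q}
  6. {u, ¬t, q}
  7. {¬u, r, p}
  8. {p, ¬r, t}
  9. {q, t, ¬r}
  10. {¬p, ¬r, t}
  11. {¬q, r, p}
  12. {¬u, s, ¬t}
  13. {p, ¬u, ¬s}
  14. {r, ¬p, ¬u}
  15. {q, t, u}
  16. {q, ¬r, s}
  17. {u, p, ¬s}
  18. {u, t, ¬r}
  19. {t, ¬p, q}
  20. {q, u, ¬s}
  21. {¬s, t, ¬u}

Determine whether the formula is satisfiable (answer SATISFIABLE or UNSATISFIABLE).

SATISFIABLE

Set p = True and propagate.
Set q = True and propagate.
For the remaining variables, r = False, s = True, t = True, u = False works.
So p=T  q=T  r=F  s=T  t=T  u=F is a satisfying assignment.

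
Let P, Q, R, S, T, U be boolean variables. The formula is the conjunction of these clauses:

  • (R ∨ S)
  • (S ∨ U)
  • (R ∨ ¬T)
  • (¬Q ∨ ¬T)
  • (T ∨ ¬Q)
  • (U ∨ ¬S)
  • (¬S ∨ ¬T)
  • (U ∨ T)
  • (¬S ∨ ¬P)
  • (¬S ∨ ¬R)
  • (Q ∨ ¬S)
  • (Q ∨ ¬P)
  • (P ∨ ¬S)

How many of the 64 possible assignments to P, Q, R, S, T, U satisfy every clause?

Satisfying assignments:
  P=0 Q=0 R=1 S=0 T=0 U=1
  P=0 Q=0 R=1 S=0 T=1 U=1
Count: 2.

2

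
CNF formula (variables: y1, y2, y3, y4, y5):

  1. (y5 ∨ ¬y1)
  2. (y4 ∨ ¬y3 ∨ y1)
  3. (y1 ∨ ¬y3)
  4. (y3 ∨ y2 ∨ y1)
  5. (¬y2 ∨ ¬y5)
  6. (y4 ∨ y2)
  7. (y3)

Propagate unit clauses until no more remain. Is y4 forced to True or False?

(y3) stands alone — y3 = True.
In (¬y3 ∨ y1), ¬y3 is now false; y1 must hold, so y1 = True.
From (y5 ∨ ¬y1) and y1 = True: y5 = True.
(¬y2 ∨ ¬y5): since y5 = True, the clause reduces to (¬y2). y2 = False.
In (y2 ∨ y4), y2 is now false; y4 must hold, so y4 = True.

True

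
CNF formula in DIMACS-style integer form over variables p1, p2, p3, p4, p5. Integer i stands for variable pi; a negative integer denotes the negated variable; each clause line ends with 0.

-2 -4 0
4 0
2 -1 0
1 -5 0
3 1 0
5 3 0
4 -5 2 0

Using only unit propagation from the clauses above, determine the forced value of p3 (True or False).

True

(p4) stands alone — p4 = True.
From (¬p2 ∨ ¬p4) and p4 = True: p2 = False.
(p2 ∨ ¬p1): since p2 = False, the clause reduces to (¬p1). p1 = False.
(¬p5 ∨ p1): since p1 = False, the clause reduces to (¬p5). p5 = False.
In (p3 ∨ p1), p1 is now false; p3 must hold, so p3 = True.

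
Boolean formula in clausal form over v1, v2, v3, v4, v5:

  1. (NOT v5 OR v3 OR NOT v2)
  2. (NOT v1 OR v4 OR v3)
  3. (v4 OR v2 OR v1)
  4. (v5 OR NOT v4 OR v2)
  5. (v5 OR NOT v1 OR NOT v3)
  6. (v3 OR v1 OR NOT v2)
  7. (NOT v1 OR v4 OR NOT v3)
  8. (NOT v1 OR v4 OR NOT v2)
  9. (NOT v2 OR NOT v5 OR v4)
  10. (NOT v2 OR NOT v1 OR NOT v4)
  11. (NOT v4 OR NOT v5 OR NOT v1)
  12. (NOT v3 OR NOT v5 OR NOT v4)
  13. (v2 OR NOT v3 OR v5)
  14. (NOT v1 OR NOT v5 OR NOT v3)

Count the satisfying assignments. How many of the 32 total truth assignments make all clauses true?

Satisfying assignments:
  v1=F v2=F v3=F v4=T v5=T
  v1=F v2=T v3=T v4=F v5=F
  v1=F v2=T v3=T v4=T v5=F
That's 3 in total.

3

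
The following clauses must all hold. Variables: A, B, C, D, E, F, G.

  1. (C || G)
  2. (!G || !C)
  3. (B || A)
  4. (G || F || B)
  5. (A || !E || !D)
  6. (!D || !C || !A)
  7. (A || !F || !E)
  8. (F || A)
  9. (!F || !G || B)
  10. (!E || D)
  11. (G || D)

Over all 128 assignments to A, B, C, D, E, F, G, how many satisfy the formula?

Split on A, then G.
  A=1, G=1: 9 of the 32 assignments to (B,C,D,E,F) work.
  A=1, G=0: a clause becomes empty — 0.
  A=0, G=1: remaining (B,C,D,E,F) ∈ {(1,0,0,0,1); (1,0,1,0,1)} — 2.
  A=0, G=0: remaining (B,C,D,E,F) ∈ {(1,1,1,0,1)} — 1.
Total: 9 + 0 + 2 + 1 = 12.

12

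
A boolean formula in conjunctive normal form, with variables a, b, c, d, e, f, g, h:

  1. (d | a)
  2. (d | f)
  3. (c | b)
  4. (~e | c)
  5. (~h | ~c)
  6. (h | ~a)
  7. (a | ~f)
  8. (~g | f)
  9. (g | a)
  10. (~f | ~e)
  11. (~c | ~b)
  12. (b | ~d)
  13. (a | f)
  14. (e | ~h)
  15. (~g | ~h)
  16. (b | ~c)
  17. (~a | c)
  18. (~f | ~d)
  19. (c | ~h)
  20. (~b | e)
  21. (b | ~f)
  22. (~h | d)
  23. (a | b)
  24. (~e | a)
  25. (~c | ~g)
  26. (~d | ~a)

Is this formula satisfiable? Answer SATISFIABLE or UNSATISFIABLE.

a = True:
  propagation gives h=True, c=False; an empty clause results — contradiction.
a = False:
  propagation gives d=True, f=False; an empty clause results — contradiction.
Every branch closes, so no satisfying assignment exists.

UNSATISFIABLE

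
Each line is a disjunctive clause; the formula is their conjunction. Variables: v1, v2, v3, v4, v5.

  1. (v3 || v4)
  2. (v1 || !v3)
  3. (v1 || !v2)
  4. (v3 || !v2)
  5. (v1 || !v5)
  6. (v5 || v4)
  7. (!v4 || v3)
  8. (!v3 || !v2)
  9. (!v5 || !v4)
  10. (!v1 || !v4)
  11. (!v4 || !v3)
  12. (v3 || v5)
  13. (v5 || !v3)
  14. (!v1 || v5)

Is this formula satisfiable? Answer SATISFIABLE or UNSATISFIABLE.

v2 occurs only negated in the remaining clauses — set v2 = False.
Try v1 = True.
  then v4 is forced to False.
  then v3 is forced to True.
  then v5 is forced to True.
Every clause has at least one true literal under this assignment.
So v1=T, v2=F, v3=T, v4=F, v5=T is a satisfying assignment.

SATISFIABLE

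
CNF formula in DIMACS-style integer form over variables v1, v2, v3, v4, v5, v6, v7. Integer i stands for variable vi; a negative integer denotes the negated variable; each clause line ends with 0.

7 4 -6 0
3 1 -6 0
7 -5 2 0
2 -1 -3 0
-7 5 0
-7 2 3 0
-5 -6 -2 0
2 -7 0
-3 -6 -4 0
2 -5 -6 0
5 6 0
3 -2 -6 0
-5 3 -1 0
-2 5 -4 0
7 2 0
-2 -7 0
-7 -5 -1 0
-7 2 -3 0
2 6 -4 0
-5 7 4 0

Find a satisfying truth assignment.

v1 = F, v2 = T, v3 = T, v4 = T, v5 = T, v6 = F, v7 = F

Set v1 = False and propagate.
Try v2 = True.
  then v7 is forced to False.
Set v3 = True and propagate.
The remaining clauses are satisfied by v4 = True, v5 = True, v6 = False.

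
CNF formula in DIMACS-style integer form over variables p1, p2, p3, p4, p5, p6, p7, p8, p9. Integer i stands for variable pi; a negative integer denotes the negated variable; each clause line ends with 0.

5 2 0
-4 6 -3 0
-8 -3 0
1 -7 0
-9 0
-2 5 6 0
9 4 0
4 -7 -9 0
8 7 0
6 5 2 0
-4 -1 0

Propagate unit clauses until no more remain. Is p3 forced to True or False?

(NOT p9) is a unit clause: p9 = False.
From (p9 OR p4) and p9 = False: p4 = True.
(NOT p1 OR NOT p4): since p4 = True, the clause reduces to (NOT p1). p1 = False.
(NOT p7 OR p1) with p1 = False leaves only NOT p7, so p7 = False.
From (p8 OR p7) and p7 = False: p8 = True.
(NOT p3 OR NOT p8) with p8 = True leaves only NOT p3, so p3 = False.

False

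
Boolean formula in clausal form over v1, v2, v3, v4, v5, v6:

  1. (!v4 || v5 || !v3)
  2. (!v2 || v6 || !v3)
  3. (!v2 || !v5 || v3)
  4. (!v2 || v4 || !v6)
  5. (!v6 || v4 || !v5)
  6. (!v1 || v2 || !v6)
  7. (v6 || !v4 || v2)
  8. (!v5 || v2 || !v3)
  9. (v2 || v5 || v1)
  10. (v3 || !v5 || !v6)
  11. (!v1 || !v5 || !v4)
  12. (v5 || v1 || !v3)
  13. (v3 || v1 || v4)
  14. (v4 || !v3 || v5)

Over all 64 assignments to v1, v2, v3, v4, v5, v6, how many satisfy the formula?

Satisfying assignments:
  v1=0 v2=1 v3=0 v4=1 v5=0 v6=0
  v1=0 v2=1 v3=0 v4=1 v5=0 v6=1
  v1=0 v2=1 v3=1 v4=1 v5=1 v6=1
  v1=1 v2=0 v3=0 v4=0 v5=0 v6=0
  v1=1 v2=0 v3=0 v4=0 v5=1 v6=0
  v1=1 v2=1 v3=0 v4=0 v5=0 v6=0
  v1=1 v2=1 v3=0 v4=1 v5=0 v6=0
  v1=1 v2=1 v3=0 v4=1 v5=0 v6=1
That's 8 in total.

8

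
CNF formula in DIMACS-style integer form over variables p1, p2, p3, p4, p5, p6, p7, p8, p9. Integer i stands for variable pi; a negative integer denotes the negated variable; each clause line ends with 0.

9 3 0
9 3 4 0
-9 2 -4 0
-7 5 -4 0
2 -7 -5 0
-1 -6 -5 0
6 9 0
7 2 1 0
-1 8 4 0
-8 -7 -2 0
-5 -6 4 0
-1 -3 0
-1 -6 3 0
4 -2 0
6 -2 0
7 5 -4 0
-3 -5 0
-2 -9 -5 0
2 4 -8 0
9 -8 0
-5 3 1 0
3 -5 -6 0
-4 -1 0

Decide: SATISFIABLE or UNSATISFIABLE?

SATISFIABLE

Try p1 = False.
For the remaining variables, p2 = False, p3 = True, p4 = False, p5 = False, p6 = True, p7 = True, p8 = False, p9 = True works.
Every clause has at least one true literal under this assignment.
So p1=0, p2=0, p3=1, p4=0, p5=0, p6=1, p7=1, p8=0, p9=1 is a satisfying assignment.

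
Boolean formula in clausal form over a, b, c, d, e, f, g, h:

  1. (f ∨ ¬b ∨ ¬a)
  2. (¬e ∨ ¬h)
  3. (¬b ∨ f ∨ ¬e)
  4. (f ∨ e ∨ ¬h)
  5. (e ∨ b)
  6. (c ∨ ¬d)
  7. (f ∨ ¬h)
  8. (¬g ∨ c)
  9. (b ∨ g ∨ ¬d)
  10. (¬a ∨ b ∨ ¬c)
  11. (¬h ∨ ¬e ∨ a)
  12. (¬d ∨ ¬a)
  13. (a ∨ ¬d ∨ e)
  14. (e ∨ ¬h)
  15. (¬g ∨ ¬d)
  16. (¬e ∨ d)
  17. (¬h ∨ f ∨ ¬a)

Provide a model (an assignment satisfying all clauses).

a=T, b=T, c=T, d=F, e=F, f=T, g=T, h=F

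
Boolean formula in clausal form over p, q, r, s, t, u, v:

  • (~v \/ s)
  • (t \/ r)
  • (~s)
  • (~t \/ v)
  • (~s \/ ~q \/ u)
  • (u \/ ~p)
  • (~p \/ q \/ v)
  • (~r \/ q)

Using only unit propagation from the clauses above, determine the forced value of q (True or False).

True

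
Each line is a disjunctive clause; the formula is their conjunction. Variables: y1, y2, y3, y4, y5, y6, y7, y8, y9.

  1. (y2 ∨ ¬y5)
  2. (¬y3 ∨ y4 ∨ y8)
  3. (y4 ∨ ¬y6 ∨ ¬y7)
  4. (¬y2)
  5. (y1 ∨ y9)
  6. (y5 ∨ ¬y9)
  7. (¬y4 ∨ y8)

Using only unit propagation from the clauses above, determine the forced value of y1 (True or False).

True

Unit clause (¬y2) sets y2 = False.
From (¬y5 ∨ y2) and y2 = False: y5 = False.
(¬y9 ∨ y5) with y5 = False leaves only ¬y9, so y9 = False.
In (y1 ∨ y9), y9 is now false; y1 must hold, so y1 = True.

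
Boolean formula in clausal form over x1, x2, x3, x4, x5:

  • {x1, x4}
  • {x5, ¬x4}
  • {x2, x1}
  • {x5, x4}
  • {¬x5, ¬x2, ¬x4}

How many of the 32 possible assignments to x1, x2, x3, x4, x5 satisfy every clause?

6

Satisfying assignments:
  x1=T x2=F x3=F x4=F x5=T
  x1=T x2=F x3=F x4=T x5=T
  x1=T x2=F x3=T x4=F x5=T
  x1=T x2=F x3=T x4=T x5=T
  x1=T x2=T x3=F x4=F x5=T
  x1=T x2=T x3=T x4=F x5=T
That's 6 in total.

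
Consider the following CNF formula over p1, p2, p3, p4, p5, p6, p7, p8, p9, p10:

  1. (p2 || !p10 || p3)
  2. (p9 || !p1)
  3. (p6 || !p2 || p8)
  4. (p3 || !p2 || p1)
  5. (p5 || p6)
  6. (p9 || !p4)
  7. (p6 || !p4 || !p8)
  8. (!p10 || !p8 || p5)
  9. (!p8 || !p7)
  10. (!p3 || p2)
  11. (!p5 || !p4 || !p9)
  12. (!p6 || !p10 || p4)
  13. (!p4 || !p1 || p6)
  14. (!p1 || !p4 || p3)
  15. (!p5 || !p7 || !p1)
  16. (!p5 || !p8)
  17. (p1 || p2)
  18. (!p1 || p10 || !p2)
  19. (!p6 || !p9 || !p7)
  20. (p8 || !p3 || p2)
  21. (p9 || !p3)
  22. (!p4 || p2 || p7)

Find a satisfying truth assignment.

p1 = F, p2 = T, p3 = T, p4 = F, p5 = F, p6 = T, p7 = F, p8 = T, p9 = T, p10 = F

Check each clause:
  1. (!p10 || p2 || p3) — p2 is true.
  2. (p9 || !p1) — p9 is true.
  3. (!p2 || p8 || p6) — p8 is true.
  4. (p1 || p3 || !p2) — p3 is true.
  5. (p5 || p6) — p6 is true.
  6. (p9 || !p4) — p9 is true.
  7. (!p4 || p6 || !p8) — !p4 is true.
  8. (!p10 || p5 || !p8) — !p10 is true.
  9. (!p8 || !p7) — !p7 is true.
  10. (!p3 || p2) — p2 is true.
  11. (!p4 || !p9 || !p5) — !p5 is true.
  12. (!p10 || p4 || !p6) — !p10 is true.
  13. (!p1 || p6 || !p4) — !p4 is true.
  14. (!p1 || p3 || !p4) — p3 is true.
  15. (!p7 || !p1 || !p5) — !p7 is true.
  16. (!p5 || !p8) — !p5 is true.
  17. (p2 || p1) — p2 is true.
  18. (p10 || !p2 || !p1) — !p1 is true.
  19. (!p7 || !p6 || !p9) — !p7 is true.
  20. (p8 || !p3 || p2) — p8 is true.
  21. (p9 || !p3) — p9 is true.
  22. (p7 || p2 || !p4) — p2 is true.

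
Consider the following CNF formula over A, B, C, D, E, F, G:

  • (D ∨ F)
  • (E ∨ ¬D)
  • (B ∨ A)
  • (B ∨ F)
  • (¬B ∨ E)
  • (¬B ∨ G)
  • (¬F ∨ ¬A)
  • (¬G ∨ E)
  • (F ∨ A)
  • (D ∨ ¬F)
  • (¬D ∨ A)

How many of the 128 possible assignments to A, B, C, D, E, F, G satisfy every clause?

2

The models are:
  A=T B=T C=F D=T E=T F=F G=T
  A=T B=T C=T D=T E=T F=F G=T
That's 2 in total.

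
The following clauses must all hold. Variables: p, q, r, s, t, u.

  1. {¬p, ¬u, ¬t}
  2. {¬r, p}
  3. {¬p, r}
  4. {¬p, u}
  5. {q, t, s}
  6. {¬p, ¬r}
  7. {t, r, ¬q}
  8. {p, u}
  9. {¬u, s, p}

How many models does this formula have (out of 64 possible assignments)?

The models are:
  p=0 q=0 r=0 s=1 t=0 u=1
  p=0 q=0 r=0 s=1 t=1 u=1
  p=0 q=1 r=0 s=1 t=1 u=1
Count: 3.

3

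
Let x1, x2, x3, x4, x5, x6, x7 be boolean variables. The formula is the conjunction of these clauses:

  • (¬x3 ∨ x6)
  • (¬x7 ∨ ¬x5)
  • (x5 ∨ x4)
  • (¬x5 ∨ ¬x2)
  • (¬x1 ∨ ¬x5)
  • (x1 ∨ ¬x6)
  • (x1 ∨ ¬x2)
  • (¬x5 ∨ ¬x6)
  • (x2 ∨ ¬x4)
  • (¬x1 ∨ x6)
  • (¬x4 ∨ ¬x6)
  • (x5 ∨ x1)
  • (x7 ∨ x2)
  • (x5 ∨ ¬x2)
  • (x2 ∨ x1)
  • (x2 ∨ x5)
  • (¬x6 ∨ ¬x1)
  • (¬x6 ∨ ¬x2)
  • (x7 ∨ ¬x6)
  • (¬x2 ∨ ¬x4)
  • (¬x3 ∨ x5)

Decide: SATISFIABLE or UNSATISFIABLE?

x2 = True:
  propagation gives x5=False; an empty clause results — contradiction.
x2 = False:
  propagation gives x4=False, x5=True, x7=False; an empty clause results — contradiction.
Every branch closes, so no satisfying assignment exists.

UNSATISFIABLE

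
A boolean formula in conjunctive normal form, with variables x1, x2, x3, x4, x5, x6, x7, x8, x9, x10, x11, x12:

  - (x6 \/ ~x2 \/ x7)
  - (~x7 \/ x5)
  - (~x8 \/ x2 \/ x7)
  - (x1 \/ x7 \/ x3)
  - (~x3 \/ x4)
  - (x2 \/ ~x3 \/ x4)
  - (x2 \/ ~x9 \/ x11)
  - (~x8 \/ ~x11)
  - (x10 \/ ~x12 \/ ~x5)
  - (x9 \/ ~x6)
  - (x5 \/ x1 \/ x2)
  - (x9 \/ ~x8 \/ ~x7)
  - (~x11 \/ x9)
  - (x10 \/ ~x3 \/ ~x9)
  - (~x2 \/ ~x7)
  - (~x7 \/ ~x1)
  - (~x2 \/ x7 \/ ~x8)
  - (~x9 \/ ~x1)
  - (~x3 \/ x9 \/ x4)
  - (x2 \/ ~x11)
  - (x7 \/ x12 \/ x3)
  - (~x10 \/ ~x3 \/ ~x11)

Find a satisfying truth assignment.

x4 occurs only positively in the remaining clauses — set x4 = True.
x8 occurs only negated in the remaining clauses — set x8 = False.
Try x1 = True.
  then x7 is forced to False.
  then x9 is forced to False.
  then x6 is forced to False.
  then x2 is forced to False.
  then x11 is forced to False.
Set x3 = True and propagate.
The remaining clauses are satisfied by x5 = False, x10 = True, x12 = False.

x1 = True, x2 = False, x3 = True, x4 = True, x5 = False, x6 = False, x7 = False, x8 = False, x9 = False, x10 = True, x11 = False, x12 = False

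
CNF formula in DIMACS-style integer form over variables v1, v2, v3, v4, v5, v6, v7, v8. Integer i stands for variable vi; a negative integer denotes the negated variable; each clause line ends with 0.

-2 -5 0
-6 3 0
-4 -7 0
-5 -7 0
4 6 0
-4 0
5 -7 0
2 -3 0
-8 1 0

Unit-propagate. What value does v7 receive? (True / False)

(¬v4) is a unit clause: v4 = False.
(v6 ∨ v4) with v4 = False leaves only v6, so v6 = True.
In (¬v6 ∨ v3), ¬v6 is now false; v3 must hold, so v3 = True.
From (¬v3 ∨ v2) and v3 = True: v2 = True.
(¬v5 ∨ ¬v2): since v2 = True, the clause reduces to (¬v5). v5 = False.
(v5 ∨ ¬v7) with v5 = False leaves only ¬v7, so v7 = False.

False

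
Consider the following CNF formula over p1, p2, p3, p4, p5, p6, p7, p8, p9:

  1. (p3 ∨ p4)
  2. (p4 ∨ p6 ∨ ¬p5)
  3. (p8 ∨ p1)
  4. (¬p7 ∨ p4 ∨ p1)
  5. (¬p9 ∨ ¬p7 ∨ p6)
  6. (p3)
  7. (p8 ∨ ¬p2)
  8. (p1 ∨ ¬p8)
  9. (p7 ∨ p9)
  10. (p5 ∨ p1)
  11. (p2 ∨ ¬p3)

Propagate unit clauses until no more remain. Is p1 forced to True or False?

Unit clause (p3) sets p3 = True.
(p2 ∨ ¬p3) with p3 = True leaves only p2, so p2 = True.
From (p8 ∨ ¬p2) and p2 = True: p8 = True.
From (¬p8 ∨ p1) and p8 = True: p1 = True.

True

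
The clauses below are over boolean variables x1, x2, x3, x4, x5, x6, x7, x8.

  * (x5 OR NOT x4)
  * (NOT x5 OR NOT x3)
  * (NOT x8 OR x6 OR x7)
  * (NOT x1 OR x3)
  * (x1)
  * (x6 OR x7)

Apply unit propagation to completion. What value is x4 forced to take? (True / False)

Unit clause (x1) sets x1 = True.
(NOT x1 OR x3): since x1 = True, the clause reduces to (x3). x3 = True.
(NOT x3 OR NOT x5): since x3 = True, the clause reduces to (NOT x5). x5 = False.
(NOT x4 OR x5): since x5 = False, the clause reduces to (NOT x4). x4 = False.

False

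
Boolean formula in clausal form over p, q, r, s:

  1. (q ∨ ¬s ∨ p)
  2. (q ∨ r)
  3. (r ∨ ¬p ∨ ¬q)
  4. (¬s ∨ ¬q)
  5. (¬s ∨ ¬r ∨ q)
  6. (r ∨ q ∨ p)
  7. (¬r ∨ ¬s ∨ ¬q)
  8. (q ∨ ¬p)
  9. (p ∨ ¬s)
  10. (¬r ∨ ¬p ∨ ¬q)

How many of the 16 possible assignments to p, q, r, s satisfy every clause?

3

The models are:
  p=F q=F r=T s=F
  p=F q=T r=F s=F
  p=F q=T r=T s=F
Count: 3.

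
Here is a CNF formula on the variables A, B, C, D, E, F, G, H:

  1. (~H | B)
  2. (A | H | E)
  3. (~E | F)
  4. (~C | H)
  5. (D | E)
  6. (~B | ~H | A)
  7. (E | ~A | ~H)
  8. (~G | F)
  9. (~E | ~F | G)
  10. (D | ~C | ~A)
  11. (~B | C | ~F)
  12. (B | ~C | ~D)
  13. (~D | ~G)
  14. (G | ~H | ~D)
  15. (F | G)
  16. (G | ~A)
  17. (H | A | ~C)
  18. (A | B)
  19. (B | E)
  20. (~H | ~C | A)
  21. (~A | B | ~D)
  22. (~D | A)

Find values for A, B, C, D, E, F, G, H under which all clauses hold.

A = True, B = False, C = False, D = False, E = True, F = True, G = True, H = False

Try A = True.
  then G is forced to True.
  then F is forced to True.
  then D is forced to False.
  then E is forced to True.
  then C is forced to False.
  then B is forced to False.
  then H is forced to False.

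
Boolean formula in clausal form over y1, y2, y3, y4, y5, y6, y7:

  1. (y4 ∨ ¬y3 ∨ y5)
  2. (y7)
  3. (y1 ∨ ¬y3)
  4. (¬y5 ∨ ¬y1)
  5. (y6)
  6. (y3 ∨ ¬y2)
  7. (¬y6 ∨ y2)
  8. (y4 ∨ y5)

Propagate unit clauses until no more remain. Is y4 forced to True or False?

(y7) is a unit clause: y7 = True.
Unit clause (y6) sets y6 = True.
(¬y6 ∨ y2) with y6 = True leaves only y2, so y2 = True.
(y3 ∨ ¬y2) with y2 = True leaves only y3, so y3 = True.
From (¬y3 ∨ y1) and y3 = True: y1 = True.
(¬y5 ∨ ¬y1): since y1 = True, the clause reduces to (¬y5). y5 = False.
(¬y3 ∨ y5 ∨ y4): since y5 = False, y3 = True, the clause reduces to (y4). y4 = True.

True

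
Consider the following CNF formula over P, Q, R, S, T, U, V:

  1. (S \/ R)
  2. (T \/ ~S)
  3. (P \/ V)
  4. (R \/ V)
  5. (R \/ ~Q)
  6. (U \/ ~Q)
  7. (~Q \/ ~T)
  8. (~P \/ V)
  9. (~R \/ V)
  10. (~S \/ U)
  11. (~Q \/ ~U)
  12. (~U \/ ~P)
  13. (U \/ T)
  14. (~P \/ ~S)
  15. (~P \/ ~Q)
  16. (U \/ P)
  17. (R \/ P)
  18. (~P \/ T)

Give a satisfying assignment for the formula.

P=F, Q=F, R=T, S=F, T=F, U=T, V=T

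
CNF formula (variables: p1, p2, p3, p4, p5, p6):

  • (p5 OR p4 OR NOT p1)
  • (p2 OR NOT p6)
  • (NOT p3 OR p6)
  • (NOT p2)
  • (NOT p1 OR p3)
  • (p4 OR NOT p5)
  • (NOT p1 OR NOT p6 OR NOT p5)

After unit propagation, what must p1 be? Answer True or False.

False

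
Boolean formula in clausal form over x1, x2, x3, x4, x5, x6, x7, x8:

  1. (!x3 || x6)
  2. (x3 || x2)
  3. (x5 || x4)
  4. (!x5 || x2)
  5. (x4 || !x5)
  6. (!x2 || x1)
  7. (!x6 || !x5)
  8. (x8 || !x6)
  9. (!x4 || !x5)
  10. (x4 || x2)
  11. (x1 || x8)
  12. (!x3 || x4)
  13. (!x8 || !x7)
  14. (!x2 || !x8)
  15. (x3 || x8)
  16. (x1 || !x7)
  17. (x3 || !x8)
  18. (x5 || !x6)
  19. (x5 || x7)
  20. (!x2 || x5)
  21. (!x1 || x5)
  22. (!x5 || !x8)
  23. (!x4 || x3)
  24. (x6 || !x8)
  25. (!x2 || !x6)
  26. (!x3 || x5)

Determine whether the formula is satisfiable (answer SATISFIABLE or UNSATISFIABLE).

x5 = True:
  propagation gives x2=True, x4=True; an empty clause results — contradiction.
x5 = False:
  propagation gives x4=True, x6=False, x3=False; an empty clause results — contradiction.
Every branch closes, so no satisfying assignment exists.

UNSATISFIABLE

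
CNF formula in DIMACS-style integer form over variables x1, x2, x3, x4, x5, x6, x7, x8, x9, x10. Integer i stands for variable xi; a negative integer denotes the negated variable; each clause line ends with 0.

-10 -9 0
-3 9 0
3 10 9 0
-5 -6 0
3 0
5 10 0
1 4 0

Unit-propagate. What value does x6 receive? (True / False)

Unit clause (x3) sets x3 = True.
In (x9 ∨ ¬x3), ¬x3 is now false; x9 must hold, so x9 = True.
(¬x10 ∨ ¬x9): since x9 = True, the clause reduces to (¬x10). x10 = False.
In (x10 ∨ x5), x10 is now false; x5 must hold, so x5 = True.
(¬x6 ∨ ¬x5): since x5 = True, the clause reduces to (¬x6). x6 = False.

False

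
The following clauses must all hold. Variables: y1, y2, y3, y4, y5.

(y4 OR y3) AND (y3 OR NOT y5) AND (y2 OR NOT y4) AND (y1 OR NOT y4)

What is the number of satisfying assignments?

Case analysis on y4 and y3:
  y4=1, y3=1: remaining (y1,y2,y5) ∈ {(1,1,0); (1,1,1)} — 2.
  y4=1, y3=0: remaining (y1,y2,y5) ∈ {(1,1,0)} — 1.
  y4=0, y3=1: y1, y2, y5 free → 2^3 = 8.
  y4=0, y3=0: a clause becomes empty — 0.
Total: 2 + 1 + 8 + 0 = 11.

11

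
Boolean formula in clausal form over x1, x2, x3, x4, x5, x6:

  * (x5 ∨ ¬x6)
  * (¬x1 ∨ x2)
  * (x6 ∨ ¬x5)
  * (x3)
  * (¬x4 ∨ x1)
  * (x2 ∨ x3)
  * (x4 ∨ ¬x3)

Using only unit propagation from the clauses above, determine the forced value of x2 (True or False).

Unit clause (x3) sets x3 = True.
(x4 ∨ ¬x3) with x3 = True leaves only x4, so x4 = True.
(¬x4 ∨ x1) with x4 = True leaves only x1, so x1 = True.
From (¬x1 ∨ x2) and x1 = True: x2 = True.

True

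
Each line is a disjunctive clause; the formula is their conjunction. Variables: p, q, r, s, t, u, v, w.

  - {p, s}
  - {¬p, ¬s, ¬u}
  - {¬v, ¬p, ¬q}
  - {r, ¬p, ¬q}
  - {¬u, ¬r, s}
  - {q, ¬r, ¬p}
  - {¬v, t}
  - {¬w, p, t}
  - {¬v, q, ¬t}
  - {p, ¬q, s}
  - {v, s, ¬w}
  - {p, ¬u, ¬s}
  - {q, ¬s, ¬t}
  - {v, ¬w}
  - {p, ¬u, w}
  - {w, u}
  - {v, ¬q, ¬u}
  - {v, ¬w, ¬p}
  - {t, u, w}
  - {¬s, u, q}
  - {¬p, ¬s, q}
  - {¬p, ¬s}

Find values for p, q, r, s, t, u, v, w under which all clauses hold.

p=False, q=True, r=False, s=True, t=True, u=False, v=True, w=True

Check each clause:
  1. {s, p} — s is true.
  2. {¬s, ¬p, ¬u} — ¬u is true.
  3. {¬v, ¬p, ¬q} — ¬p is true.
  4. {¬q, r, ¬p} — ¬p is true.
  5. {¬r, s, ¬u} — ¬u is true.
  6. {¬r, ¬p, q} — q is true.
  7. {t, ¬v} — t is true.
  8. {¬w, p, t} — t is true.
  9. {¬v, ¬t, q} — q is true.
  10. {¬q, p, s} — s is true.
  11. {s, ¬w, v} — s is true.
  12. {¬s, ¬u, p} — ¬u is true.
  13. {¬t, q, ¬s} — q is true.
  14. {v, ¬w} — v is true.
  15. {¬u, w, p} — w is true.
  16. {w, u} — w is true.
  17. {¬u, ¬q, v} — ¬u is true.
  18. {¬w, ¬p, v} — ¬p is true.
  19. {w, t, u} — w is true.
  20. {u, ¬s, q} — q is true.
  21. {¬p, ¬s, q} — q is true.
  22. {¬p, ¬s} — ¬p is true.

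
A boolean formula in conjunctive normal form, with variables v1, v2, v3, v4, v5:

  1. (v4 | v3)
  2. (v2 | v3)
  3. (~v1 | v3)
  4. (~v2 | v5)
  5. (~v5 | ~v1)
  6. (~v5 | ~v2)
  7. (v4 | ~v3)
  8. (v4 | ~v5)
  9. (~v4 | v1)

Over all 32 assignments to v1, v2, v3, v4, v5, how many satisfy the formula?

1

The models are:
  v1=T v2=F v3=T v4=T v5=F
Count: 1.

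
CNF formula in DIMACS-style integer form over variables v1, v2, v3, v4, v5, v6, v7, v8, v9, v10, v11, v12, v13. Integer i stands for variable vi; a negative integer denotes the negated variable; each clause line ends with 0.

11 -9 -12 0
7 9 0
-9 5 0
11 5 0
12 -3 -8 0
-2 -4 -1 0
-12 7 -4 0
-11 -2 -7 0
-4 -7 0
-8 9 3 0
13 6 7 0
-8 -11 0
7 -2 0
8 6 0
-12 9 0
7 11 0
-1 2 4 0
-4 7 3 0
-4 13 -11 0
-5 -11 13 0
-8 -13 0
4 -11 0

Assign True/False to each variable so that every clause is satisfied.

v6 occurs only positively in the remaining clauses — set v6 = True.
Set v1 = True and propagate.
For the remaining variables, v2 = True, v3 = True, v4 = False, v5 = True, v7 = True, v8 = False, v9 = False, v10 = False, v11 = False, v12 = False, v13 = False works.

v1 = True, v2 = True, v3 = True, v4 = False, v5 = True, v6 = True, v7 = True, v8 = False, v9 = False, v10 = False, v11 = False, v12 = False, v13 = False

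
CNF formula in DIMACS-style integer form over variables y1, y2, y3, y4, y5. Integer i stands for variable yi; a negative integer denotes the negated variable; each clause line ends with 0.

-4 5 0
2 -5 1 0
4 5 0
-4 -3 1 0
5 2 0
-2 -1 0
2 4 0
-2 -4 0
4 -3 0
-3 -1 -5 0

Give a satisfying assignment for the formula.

y1=1, y2=0, y3=0, y4=1, y5=1

Pure literal: y3 appears only negated; assign y3 = False.
Branch on y1: take y1 = True.
  then y2 is forced to False.
  then y5 is forced to True.
  then y4 is forced to True.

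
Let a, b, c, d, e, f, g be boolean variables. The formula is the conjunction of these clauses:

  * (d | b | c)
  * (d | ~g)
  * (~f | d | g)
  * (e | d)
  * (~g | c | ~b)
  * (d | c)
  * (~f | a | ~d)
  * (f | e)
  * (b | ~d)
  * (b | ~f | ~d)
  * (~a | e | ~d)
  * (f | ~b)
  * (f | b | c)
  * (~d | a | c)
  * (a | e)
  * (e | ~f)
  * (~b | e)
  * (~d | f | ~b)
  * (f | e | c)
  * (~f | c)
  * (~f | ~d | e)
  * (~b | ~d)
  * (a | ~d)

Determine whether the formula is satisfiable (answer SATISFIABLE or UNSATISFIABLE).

Pure literal: c appears only positively; assign c = True.
e occurs only positively in the remaining clauses — set e = True.
Set a = False and propagate.
  then d is forced to False.
  then g is forced to False.
  then f is forced to False.
  then b is forced to False.
So a = F, b = F, c = T, d = F, e = T, f = F, g = F is a satisfying assignment.

SATISFIABLE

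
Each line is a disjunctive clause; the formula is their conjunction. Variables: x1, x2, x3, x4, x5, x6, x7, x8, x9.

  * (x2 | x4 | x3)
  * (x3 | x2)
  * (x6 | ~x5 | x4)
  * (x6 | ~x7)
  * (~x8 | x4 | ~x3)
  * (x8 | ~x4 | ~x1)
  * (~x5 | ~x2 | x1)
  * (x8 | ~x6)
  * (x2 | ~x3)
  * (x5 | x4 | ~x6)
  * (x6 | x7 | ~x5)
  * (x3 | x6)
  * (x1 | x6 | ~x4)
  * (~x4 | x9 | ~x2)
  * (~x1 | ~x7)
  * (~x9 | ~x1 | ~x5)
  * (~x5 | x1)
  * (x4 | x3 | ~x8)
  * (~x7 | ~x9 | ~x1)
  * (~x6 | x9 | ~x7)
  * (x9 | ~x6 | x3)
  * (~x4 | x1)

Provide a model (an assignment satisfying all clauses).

x1=False, x2=True, x3=True, x4=False, x5=False, x6=False, x7=False, x8=False, x9=False

Branch on x1: take x1 = False.
  then x5 is forced to False.
  then x4 is forced to False.
  then x6 is forced to False.
  then x7 is forced to False.
  then x3 is forced to True.
  then x8 is forced to False.
  then x2 is forced to True.
x9 is now unconstrained; take x9 = False.
Every clause has at least one true literal under this assignment.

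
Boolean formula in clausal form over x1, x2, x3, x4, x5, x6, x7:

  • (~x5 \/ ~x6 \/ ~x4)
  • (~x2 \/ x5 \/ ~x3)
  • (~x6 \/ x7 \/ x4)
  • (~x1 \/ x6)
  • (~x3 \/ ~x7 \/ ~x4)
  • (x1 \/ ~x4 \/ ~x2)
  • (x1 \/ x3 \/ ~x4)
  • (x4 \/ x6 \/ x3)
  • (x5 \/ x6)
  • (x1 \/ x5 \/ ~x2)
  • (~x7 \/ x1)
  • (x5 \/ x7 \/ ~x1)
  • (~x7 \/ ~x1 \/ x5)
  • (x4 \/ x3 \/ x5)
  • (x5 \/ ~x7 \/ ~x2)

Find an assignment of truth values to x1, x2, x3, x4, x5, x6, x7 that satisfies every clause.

Pure literal: x2 appears only negated; assign x2 = False.
Branch on x1: take x1 = False.
  then x7 is forced to False.
The remaining clauses are satisfied by x3 = True, x4 = True, x5 = True, x6 = False.
Check each clause:
  1. (~x5 \/ ~x6 \/ ~x4) — ~x6 is true.
  2. (~x3 \/ x5 \/ ~x2) — x5 is true.
  3. (x7 \/ x4 \/ ~x6) — ~x6 is true.
  4. (~x1 \/ x6) — ~x1 is true.
  5. (~x7 \/ ~x4 \/ ~x3) — ~x7 is true.
  6. (~x2 \/ x1 \/ ~x4) — ~x2 is true.
  7. (~x4 \/ x3 \/ x1) — x3 is true.
  8. (x6 \/ x3 \/ x4) — x3 is true.
  9. (x6 \/ x5) — x5 is true.
  10. (x1 \/ ~x2 \/ x5) — x5 is true.
  11. (~x7 \/ x1) — ~x7 is true.
  12. (x5 \/ x7 \/ ~x1) — x5 is true.
  13. (~x1 \/ ~x7 \/ x5) — ~x7 is true.
  14. (x5 \/ x4 \/ x3) — x3 is true.
  15. (~x7 \/ x5 \/ ~x2) — ~x7 is true.

x1=False, x2=False, x3=True, x4=True, x5=True, x6=False, x7=False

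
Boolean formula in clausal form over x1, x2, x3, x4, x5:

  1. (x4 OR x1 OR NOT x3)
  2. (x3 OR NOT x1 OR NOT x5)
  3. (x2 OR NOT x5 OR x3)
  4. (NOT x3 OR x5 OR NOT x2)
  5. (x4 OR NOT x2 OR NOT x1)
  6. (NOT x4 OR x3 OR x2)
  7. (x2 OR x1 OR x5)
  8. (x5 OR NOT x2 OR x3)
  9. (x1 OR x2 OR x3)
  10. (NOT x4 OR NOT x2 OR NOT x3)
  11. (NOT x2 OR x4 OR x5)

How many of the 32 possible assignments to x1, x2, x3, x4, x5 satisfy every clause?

Satisfying assignments:
  x1=0 x2=0 x3=1 x4=1 x5=1
  x1=0 x2=1 x3=0 x4=0 x5=1
  x1=0 x2=1 x3=0 x4=1 x5=1
  x1=1 x2=0 x3=0 x4=0 x5=0
  x1=1 x2=0 x3=1 x4=0 x5=0
  x1=1 x2=0 x3=1 x4=0 x5=1
  x1=1 x2=0 x3=1 x4=1 x5=0
  x1=1 x2=0 x3=1 x4=1 x5=1
Count: 8.

8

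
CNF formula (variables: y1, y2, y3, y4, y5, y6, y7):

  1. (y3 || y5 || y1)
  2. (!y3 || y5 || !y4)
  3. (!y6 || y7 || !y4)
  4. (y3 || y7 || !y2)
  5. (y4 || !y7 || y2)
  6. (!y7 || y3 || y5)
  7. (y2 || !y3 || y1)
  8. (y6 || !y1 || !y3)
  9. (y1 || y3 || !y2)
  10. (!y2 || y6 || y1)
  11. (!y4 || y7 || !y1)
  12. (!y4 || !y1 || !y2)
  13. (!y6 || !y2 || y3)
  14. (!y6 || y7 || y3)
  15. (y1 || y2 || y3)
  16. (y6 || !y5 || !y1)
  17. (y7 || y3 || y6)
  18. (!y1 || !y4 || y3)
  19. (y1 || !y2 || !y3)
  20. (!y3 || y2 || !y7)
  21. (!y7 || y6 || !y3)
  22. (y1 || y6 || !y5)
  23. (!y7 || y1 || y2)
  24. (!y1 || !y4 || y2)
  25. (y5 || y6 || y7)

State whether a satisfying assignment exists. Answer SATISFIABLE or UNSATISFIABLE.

SATISFIABLE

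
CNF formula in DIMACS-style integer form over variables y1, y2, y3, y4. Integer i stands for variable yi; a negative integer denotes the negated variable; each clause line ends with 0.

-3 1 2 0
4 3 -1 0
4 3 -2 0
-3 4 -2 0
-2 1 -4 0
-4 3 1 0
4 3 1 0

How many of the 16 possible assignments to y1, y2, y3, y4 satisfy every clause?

5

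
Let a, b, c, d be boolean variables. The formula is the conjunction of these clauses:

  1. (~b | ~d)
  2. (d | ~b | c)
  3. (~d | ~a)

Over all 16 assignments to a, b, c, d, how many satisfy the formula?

8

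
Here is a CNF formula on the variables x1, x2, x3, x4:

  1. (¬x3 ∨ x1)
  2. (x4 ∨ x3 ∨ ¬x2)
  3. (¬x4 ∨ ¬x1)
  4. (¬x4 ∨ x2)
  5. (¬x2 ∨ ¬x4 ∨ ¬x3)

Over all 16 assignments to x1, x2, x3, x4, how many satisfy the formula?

The models are:
  x1=0 x2=0 x3=0 x4=0
  x1=0 x2=1 x3=0 x4=1
  x1=1 x2=0 x3=0 x4=0
  x1=1 x2=0 x3=1 x4=0
  x1=1 x2=1 x3=1 x4=0
Count: 5.

5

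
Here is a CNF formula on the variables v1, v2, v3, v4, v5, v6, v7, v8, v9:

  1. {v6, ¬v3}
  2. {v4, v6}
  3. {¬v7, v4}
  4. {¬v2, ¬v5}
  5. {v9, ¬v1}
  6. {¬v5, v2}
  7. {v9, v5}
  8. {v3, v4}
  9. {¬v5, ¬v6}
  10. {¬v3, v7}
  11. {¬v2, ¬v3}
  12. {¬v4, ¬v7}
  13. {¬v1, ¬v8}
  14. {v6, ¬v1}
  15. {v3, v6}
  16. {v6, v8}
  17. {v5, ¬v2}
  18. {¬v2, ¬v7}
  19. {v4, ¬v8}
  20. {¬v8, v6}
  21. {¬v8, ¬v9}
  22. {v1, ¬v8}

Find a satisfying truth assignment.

v1=False, v2=False, v3=False, v4=True, v5=False, v6=True, v7=False, v8=False, v9=True

Set v1 = False and propagate.
  then v8 is forced to False.
  then v6 is forced to True.
  then v5 is forced to False.
  then v9 is forced to True.
  then v2 is forced to False.
Try v3 = False.
  then v4 is forced to True.
  then v7 is forced to False.
Check each clause:
  1. {¬v3, v6} — ¬v3 is true.
  2. {v6, v4} — v4 is true.
  3. {v4, ¬v7} — ¬v7 is true.
  4. {¬v5, ¬v2} — ¬v5 is true.
  5. {¬v1, v9} — v9 is true.
  6. {¬v5, v2} — ¬v5 is true.
  7. {v5, v9} — v9 is true.
  8. {v3, v4} — v4 is true.
  9. {¬v5, ¬v6} — ¬v5 is true.
  10. {v7, ¬v3} — ¬v3 is true.
  11. {¬v3, ¬v2} — ¬v3 is true.
  12. {¬v7, ¬v4} — ¬v7 is true.
  13. {¬v1, ¬v8} — ¬v8 is true.
  14. {¬v1, v6} — ¬v1 is true.
  15. {v6, v3} — v6 is true.
  16. {v6, v8} — v6 is true.
  17. {v5, ¬v2} — ¬v2 is true.
  18. {¬v7, ¬v2} — ¬v7 is true.
  19. {v4, ¬v8} — ¬v8 is true.
  20. {v6, ¬v8} — ¬v8 is true.
  21. {¬v8, ¬v9} — ¬v8 is true.
  22. {¬v8, v1} — ¬v8 is true.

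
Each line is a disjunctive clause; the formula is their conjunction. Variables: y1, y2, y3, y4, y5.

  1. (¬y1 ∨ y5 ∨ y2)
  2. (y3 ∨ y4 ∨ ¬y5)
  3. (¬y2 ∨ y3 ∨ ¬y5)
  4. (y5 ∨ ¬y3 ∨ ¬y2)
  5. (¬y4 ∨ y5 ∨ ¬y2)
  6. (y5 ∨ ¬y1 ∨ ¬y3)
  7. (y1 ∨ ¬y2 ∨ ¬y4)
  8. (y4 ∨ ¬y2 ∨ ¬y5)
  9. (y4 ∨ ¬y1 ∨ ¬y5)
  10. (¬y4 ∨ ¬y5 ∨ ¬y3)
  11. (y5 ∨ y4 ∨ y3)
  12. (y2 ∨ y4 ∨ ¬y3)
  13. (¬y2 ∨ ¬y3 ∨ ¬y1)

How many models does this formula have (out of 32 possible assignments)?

The models are:
  y1=F y2=F y3=F y4=T y5=F
  y1=F y2=F y3=F y4=T y5=T
  y1=F y2=F y3=T y4=T y5=F
  y1=T y2=F y3=F y4=T y5=T
Count: 4.

4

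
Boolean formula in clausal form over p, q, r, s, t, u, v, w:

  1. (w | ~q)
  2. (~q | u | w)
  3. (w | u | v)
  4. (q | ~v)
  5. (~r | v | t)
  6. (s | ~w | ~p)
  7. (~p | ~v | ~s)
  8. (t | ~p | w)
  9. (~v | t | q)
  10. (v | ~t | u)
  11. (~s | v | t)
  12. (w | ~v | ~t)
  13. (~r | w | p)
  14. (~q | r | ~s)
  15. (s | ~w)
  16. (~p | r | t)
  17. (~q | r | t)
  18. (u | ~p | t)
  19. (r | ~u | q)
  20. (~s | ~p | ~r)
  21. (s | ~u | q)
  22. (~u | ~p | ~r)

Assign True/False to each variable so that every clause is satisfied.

p = F  q = T  r = T  s = T  t = T  u = T  v = T  w = T

Branch on p: take p = False.
Set q = True and propagate.
  then w is forced to True.
  then s is forced to True.
  then r is forced to True.
For the remaining variables, t = True, u = True, v = True works.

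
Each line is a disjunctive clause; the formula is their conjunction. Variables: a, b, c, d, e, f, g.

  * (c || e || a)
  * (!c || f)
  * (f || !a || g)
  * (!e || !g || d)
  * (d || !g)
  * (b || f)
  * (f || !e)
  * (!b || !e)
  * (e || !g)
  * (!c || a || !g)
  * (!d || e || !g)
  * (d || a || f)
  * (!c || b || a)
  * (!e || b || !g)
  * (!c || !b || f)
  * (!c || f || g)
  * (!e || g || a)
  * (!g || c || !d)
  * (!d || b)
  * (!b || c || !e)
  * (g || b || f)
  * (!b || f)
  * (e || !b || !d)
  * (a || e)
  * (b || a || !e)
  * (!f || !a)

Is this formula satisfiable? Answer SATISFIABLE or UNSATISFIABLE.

UNSATISFIABLE

e = True:
  propagation gives f=True, b=False, g=False, a=True; an empty clause results — contradiction.
e = False:
  propagation gives g=False, a=True, f=True; an empty clause results — contradiction.
Every branch closes, so no satisfying assignment exists.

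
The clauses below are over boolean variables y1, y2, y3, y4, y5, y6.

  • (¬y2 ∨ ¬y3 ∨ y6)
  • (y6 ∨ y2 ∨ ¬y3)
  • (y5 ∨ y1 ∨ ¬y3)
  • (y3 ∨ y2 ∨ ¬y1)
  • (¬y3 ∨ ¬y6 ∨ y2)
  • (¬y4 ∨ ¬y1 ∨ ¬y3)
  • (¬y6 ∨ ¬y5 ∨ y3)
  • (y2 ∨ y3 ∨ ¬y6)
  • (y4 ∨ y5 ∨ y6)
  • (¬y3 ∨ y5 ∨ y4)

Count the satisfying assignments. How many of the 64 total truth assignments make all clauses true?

16

Split on y3, then y6.
  y3=1, y6=1: remaining (y1,y2,y4,y5) ∈ {(0,1,0,1); (0,1,1,1); (1,1,0,1)} — 3.
  y3=1, y6=0: a clause becomes empty — 0.
  y3=0, y6=1: remaining (y1,y2,y4,y5) ∈ {(0,1,0,0); (0,1,1,0); (1,1,0,0); (1,1,1,0)} — 4.
  y3=0, y6=0: 9 of the 16 assignments to (y1,y2,y4,y5) work.
Total: 3 + 0 + 4 + 9 = 16.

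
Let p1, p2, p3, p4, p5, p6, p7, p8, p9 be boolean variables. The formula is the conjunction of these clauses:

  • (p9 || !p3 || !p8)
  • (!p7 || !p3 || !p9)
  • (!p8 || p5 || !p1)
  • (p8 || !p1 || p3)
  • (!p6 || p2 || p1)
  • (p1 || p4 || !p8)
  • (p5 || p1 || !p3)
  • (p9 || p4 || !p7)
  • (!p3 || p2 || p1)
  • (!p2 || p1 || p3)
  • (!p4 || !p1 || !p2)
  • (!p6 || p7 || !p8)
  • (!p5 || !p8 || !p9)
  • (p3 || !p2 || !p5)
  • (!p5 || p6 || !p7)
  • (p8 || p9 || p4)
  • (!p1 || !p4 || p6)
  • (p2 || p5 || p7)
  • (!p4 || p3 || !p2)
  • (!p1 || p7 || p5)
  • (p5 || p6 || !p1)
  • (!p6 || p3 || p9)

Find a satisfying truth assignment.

Try p1 = True.
Set p2 = False and propagate.
The remaining clauses are satisfied by p3 = True, p4 = True, p5 = True, p6 = True, p7 = True, p8 = False, p9 = False.

p1=1, p2=0, p3=1, p4=1, p5=1, p6=1, p7=1, p8=0, p9=0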